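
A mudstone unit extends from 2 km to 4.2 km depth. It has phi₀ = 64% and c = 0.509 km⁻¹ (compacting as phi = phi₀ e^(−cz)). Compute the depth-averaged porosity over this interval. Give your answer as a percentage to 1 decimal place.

13.9%

⟨phi⟩ = (1/(z₂−z₁)) ∫ phi₀ e^(−cz) dz = phi₀·(e^(−c·z₁) − e^(−c·z₂)) / (c·(z₂−z₁))
e^(−0.509×2) = 0.3613; e^(−0.509×4.2) = 0.1179
⟨phi⟩ = 0.64 × (0.3613 − 0.1179) / (0.509 × 2.2) = 0.64 × 0.2174 = 0.1391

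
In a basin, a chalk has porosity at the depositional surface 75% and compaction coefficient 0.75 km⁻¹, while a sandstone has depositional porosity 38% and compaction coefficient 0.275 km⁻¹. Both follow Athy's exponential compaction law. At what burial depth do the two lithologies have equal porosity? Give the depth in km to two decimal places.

1.43 km

Set φ₀ₐ e^(−βₐd) = φ₀ᵦ e^(−βᵦd) ⇒ ln(φ₀ₐ/φ₀ᵦ) = (βₐ − βᵦ)·d
d = ln(0.75/0.38) / (0.75 − 0.275) = 0.6799 / 0.475 = 1.431 km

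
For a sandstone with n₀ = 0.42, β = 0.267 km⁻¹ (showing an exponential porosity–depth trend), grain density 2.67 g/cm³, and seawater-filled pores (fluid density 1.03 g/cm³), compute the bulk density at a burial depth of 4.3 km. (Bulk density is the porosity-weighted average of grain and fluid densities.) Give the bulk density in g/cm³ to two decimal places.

Porosity at depth: n = 0.42·exp(−0.267×4.3) = 0.42×0.3172 = 0.1332
Bulk density: ρ_b = (1−n)ρ_g + n·ρ_f = 0.8668×2.67 + 0.1332×1.03
       = 2.314 + 0.137 = 2.451 g/cm³

2.45 g/cm³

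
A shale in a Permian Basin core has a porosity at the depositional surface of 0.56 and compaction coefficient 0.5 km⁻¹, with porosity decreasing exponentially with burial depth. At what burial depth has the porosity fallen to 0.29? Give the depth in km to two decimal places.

Invert Athy's law: Z = ln(phi₀/phi) / c
Z = ln(0.56/0.29) / 0.5 = ln(1.931) / 0.5 = 0.6581 / 0.5 = 1.316 km

1.32 km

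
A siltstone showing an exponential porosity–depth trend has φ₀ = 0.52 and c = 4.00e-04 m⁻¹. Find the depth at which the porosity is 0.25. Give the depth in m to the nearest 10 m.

1830 m

Working in km (1 km = 1000 m; c in km⁻¹ = c in m⁻¹ × 1000):
Invert Athy's law: Z = ln(φ₀/φ) / c
Z = ln(0.52/0.25) / 0.4 = ln(2.08) / 0.4 = 0.7324 / 0.4 = 1.831 km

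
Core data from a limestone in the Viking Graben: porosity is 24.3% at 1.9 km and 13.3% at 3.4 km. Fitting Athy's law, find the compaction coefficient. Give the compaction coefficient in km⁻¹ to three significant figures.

0.402 km⁻¹

Athy: n(z) = n₀ e^(−βz) ⇒ n₁/n₂ = e^{β(z₂−z₁)} ⇒ β = ln(n₁/n₂)/(z₂−z₁)
β = ln(0.243/0.133) / (3.4 − 1.9) = ln(1.827) / 1.5 = 0.6027 / 1.5 = 0.4018 km⁻¹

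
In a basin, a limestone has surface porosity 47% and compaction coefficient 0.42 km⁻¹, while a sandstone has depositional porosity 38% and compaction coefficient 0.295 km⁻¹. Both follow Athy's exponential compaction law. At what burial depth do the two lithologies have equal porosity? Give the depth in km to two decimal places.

Set phi₀ₐ e^(−βₐZ) = phi₀ᵦ e^(−βᵦZ) ⇒ ln(phi₀ₐ/phi₀ᵦ) = (βₐ − βᵦ)·Z
Z = ln(0.47/0.38) / (0.42 − 0.295) = 0.2126 / 0.125 = 1.700 km

1.70 km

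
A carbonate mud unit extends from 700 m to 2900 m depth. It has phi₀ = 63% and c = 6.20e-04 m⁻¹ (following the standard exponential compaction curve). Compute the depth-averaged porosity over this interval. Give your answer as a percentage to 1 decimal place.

Working in km (1 km = 1000 m; c in km⁻¹ = c in m⁻¹ × 1000):
⟨phi⟩ = (1/(d₂−d₁)) ∫ phi₀ e^(−cd) dd = phi₀·(e^(−c·d₁) − e^(−c·d₂)) / (c·(d₂−d₁))
e^(−0.62×0.7) = 0.6479; e^(−0.62×2.9) = 0.1656
⟨phi⟩ = 0.63 × (0.6479 − 0.1656) / (0.62 × 2.2) = 0.63 × 0.3536 = 0.2228

22.3%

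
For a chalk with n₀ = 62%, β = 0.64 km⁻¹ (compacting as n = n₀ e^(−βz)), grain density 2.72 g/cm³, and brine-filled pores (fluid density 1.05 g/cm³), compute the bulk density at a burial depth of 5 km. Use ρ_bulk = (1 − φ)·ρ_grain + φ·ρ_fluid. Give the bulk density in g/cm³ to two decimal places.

Porosity at depth: n = 0.62·exp(−0.64×5) = 0.62×0.0408 = 0.0253
Bulk density: ρ_b = (1−n)ρ_g + n·ρ_f = 0.9747×2.72 + 0.0253×1.05
       = 2.651 + 0.027 = 2.678 g/cm³

2.68 g/cm³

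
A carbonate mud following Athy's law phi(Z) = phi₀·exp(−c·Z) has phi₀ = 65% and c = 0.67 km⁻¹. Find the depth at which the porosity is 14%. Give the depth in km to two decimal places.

2.29 km

Invert Athy's law: Z = ln(phi₀/phi) / c
Z = ln(0.65/0.14) / 0.67 = ln(4.643) / 0.67 = 1.5353 / 0.67 = 2.292 km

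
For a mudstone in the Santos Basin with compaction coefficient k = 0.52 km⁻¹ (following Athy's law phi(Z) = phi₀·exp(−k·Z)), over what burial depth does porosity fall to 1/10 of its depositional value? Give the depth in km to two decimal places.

phi/phi₀ = 1/10 ⇒ exp(−k·Z) = 1/10 ⇒ Z = ln(10) / k
Z = 2.3026 / 0.52 = 4.428 km

4.43 km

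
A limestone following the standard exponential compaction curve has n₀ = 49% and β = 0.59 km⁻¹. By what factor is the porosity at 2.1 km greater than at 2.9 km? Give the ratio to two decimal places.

n(z₁)/n(z₂) = e^(−β·z₁)/e^(−β·z₂) = e^{β(z₂−z₁)}
= exp(0.59 × 0.8) = exp(0.472) = 1.6032

1.60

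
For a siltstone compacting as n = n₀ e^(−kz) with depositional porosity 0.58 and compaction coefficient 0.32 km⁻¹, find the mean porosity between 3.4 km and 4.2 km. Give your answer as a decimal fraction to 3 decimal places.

⟨n⟩ = (1/(z₂−z₁)) ∫ n₀ e^(−kz) dz = n₀·(e^(−k·z₁) − e^(−k·z₂)) / (k·(z₂−z₁))
e^(−0.32×3.4) = 0.3369; e^(−0.32×4.2) = 0.2608
⟨n⟩ = 0.58 × (0.3369 − 0.2608) / (0.32 × 0.8) = 0.58 × 0.2972 = 0.1724

0.172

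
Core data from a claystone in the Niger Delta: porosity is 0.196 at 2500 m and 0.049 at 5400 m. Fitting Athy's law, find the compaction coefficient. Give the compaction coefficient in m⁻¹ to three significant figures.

Working in km (1 km = 1000 m; c in km⁻¹ = c in m⁻¹ × 1000):
Athy: φ(z) = φ₀ e^(−cz) ⇒ φ₁/φ₂ = e^{c(z₂−z₁)} ⇒ c = ln(φ₁/φ₂)/(z₂−z₁)
c = ln(0.196/0.049) / (5.4 − 2.5) = ln(4) / 2.9 = 1.3863 / 2.9 = 0.478 km⁻¹

0.000478 m⁻¹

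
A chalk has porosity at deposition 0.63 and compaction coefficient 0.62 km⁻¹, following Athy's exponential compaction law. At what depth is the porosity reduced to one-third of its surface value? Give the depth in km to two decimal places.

1.77 km

n/n₀ = 1/3 ⇒ exp(−c·Z) = 1/3 ⇒ Z = ln(3) / c
Z = 1.0986 / 0.62 = 1.772 km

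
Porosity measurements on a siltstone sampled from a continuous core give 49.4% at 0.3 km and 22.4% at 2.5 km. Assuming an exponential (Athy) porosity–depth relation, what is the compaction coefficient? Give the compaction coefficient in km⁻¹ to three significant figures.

0.359 km⁻¹

Athy: phi(Z) = phi₀ e^(−cZ) ⇒ phi₁/phi₂ = e^{c(Z₂−Z₁)} ⇒ c = ln(phi₁/phi₂)/(Z₂−Z₁)
c = ln(0.494/0.224) / (2.5 − 0.3) = ln(2.205) / 2.2 = 0.7909 / 2.2 = 0.3595 km⁻¹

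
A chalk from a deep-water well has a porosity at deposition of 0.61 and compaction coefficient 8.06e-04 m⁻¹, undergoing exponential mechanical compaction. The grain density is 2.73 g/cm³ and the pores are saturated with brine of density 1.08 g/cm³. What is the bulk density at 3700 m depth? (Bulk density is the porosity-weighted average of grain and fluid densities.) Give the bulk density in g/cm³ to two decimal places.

2.68 g/cm³

Working in km (1 km = 1000 m; c in km⁻¹ = c in m⁻¹ × 1000):
Porosity at depth: phi = 0.61·exp(−0.806×3.7) = 0.61×0.0507 = 0.0309
Bulk density: ρ_b = (1−phi)ρ_g + phi·ρ_f = 0.9691×2.73 + 0.0309×1.08
       = 2.646 + 0.033 = 2.679 g/cm³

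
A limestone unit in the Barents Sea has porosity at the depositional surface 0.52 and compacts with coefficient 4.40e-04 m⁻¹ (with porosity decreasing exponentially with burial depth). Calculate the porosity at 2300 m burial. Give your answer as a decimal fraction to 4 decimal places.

Working in km (1 km = 1000 m; c in km⁻¹ = c in m⁻¹ × 1000):
n = n₀·exp(−c·Z) = 0.52 × exp(−0.44 × 2.3) = 0.52 × exp(−1.012)
  = 0.52 × 0.3635 = 0.1890

0.1890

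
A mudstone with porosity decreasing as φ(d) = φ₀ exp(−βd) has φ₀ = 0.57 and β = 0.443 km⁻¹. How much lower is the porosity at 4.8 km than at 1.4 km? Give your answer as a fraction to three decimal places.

φ(1.4) = 0.57·e^(−0.443×1.4) = 0.3066
φ(4.8) = 0.57·e^(−0.443×4.8) = 0.0680
Δφ = 0.3066 − 0.0680 = 0.2386

0.239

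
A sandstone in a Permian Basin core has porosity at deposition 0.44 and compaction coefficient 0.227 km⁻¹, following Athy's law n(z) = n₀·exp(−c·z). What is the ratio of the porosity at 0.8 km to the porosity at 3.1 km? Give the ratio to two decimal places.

1.69

n(z₁)/n(z₂) = e^(−c·z₁)/e^(−c·z₂) = e^{c(z₂−z₁)}
= exp(0.227 × 2.3) = exp(0.5221) = 1.6856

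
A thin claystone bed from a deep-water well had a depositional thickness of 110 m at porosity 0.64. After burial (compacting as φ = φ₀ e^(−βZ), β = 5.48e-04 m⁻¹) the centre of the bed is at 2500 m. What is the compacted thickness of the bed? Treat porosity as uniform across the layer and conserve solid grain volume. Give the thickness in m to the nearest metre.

Working in km (1 km = 1000 m; β in km⁻¹ = β in m⁻¹ × 1000):
Porosity at 2.5 km: φ = 0.64·exp(−0.548×2.5) = 0.1626
Solid-volume conservation: h(1−φ) = h₀(1−φ₀) ⇒ h = h₀·(1−φ₀)/(1−φ)
h = 0.11 × (1 − 0.64)/(1 − 0.1626) = 0.11 × 0.4299 = 0.0473 km

47 m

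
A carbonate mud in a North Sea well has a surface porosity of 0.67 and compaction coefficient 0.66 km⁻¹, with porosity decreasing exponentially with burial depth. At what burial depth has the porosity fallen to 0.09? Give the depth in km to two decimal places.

3.04 km

Invert Athy's law: d = ln(n₀/n) / β
d = ln(0.67/0.09) / 0.66 = ln(7.444) / 0.66 = 2.0075 / 0.66 = 3.042 km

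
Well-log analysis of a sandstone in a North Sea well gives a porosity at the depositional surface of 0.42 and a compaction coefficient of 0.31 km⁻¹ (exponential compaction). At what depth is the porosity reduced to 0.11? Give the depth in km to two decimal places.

4.32 km

Invert Athy's law: d = ln(phi₀/phi) / c
d = ln(0.42/0.11) / 0.31 = ln(3.818) / 0.31 = 1.3398 / 0.31 = 4.322 km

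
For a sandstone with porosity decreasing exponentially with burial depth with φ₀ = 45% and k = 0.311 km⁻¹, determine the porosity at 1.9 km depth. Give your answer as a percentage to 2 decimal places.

φ = φ₀·exp(−k·Z) = 0.45 × exp(−0.311 × 1.9) = 0.45 × exp(−0.5909)
  = 0.45 × 0.5538 = 0.2492

24.92%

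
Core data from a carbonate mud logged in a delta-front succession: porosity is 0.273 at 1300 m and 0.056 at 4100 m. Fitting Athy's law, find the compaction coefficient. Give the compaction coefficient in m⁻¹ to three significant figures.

Working in km (1 km = 1000 m; c in km⁻¹ = c in m⁻¹ × 1000):
Athy: phi(d) = phi₀ e^(−cd) ⇒ phi₁/phi₂ = e^{c(d₂−d₁)} ⇒ c = ln(phi₁/phi₂)/(d₂−d₁)
c = ln(0.273/0.056) / (4.1 − 1.3) = ln(4.875) / 2.8 = 1.5841 / 2.8 = 0.5658 km⁻¹

0.000566 m⁻¹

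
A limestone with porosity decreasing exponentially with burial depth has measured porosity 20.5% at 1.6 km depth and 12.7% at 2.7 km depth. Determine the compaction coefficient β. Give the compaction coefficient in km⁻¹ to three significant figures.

0.435 km⁻¹

Athy: φ(Z) = φ₀ e^(−βZ) ⇒ φ₁/φ₂ = e^{β(Z₂−Z₁)} ⇒ β = ln(φ₁/φ₂)/(Z₂−Z₁)
β = ln(0.205/0.127) / (2.7 − 1.6) = ln(1.614) / 1.1 = 0.4788 / 1.1 = 0.4353 km⁻¹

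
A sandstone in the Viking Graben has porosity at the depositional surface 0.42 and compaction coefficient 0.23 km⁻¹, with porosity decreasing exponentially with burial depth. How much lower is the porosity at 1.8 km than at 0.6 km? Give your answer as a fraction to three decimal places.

n(0.6) = 0.42·e^(−0.23×0.6) = 0.3659
n(1.8) = 0.42·e^(−0.23×1.8) = 0.2776
Δn = 0.3659 − 0.2776 = 0.0882

0.088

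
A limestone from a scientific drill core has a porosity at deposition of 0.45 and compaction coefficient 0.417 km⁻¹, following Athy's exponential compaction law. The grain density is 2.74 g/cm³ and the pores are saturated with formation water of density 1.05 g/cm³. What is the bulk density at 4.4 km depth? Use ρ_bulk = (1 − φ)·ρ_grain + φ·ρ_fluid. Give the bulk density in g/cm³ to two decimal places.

2.62 g/cm³

Porosity at depth: φ = 0.45·exp(−0.417×4.4) = 0.45×0.1596 = 0.0718
Bulk density: ρ_b = (1−φ)ρ_g + φ·ρ_f = 0.9282×2.74 + 0.0718×1.05
       = 2.543 + 0.075 = 2.619 g/cm³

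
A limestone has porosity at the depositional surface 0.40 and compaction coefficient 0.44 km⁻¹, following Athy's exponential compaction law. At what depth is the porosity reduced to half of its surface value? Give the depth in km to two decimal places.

n/n₀ = 1/2 ⇒ exp(−c·Z) = 1/2 ⇒ Z = ln(2) / c
Z = 0.6931 / 0.44 = 1.575 km

1.58 km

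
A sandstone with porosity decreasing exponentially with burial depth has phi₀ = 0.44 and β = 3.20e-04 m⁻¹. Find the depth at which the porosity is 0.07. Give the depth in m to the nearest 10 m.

5740 m

Working in km (1 km = 1000 m; β in km⁻¹ = β in m⁻¹ × 1000):
Invert Athy's law: d = ln(phi₀/phi) / β
d = ln(0.44/0.07) / 0.32 = ln(6.286) / 0.32 = 1.8383 / 0.32 = 5.745 km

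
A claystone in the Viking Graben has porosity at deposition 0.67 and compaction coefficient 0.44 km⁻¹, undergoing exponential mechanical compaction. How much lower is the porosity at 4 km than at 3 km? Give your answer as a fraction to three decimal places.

n(3) = 0.67·e^(−0.44×3) = 0.1790
n(4) = 0.67·e^(−0.44×4) = 0.1153
Δn = 0.1790 − 0.1153 = 0.0637

0.064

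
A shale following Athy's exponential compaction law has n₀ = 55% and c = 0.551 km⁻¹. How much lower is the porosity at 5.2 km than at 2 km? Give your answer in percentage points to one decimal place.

n(2) = 0.55·e^(−0.551×2) = 0.1827
n(5.2) = 0.55·e^(−0.551×5.2) = 0.0313
Δn = 0.1827 − 0.0313 = 0.1514

15.1 percentage points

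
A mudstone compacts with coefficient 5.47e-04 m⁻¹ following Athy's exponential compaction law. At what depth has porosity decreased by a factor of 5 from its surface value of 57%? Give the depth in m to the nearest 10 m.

2940 m

Working in km (1 km = 1000 m; k in km⁻¹ = k in m⁻¹ × 1000):
n/n₀ = 1/5 ⇒ exp(−k·d) = 1/5 ⇒ d = ln(5) / k
d = 1.6094 / 0.547 = 2.942 km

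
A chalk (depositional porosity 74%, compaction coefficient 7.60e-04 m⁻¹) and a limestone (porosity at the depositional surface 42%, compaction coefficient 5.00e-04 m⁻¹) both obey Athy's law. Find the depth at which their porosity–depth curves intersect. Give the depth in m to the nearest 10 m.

2180 m

Working in km (1 km = 1000 m; c in km⁻¹ = c in m⁻¹ × 1000):
Set n₀ₐ e^(−cₐd) = n₀ᵦ e^(−cᵦd) ⇒ ln(n₀ₐ/n₀ᵦ) = (cₐ − cᵦ)·d
d = ln(0.74/0.42) / (0.76 − 0.5) = 0.5664 / 0.26 = 2.178 km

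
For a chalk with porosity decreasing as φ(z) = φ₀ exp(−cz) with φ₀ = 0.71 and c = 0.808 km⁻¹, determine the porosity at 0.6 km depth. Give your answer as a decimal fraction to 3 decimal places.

0.437

φ = φ₀·exp(−c·z) = 0.71 × exp(−0.808 × 0.6) = 0.71 × exp(−0.4848)
  = 0.71 × 0.6158 = 0.4372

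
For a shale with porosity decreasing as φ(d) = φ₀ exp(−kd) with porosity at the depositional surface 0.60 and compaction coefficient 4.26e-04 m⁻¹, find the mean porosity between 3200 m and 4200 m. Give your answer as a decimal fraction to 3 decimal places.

Working in km (1 km = 1000 m; k in km⁻¹ = k in m⁻¹ × 1000):
⟨φ⟩ = (1/(d₂−d₁)) ∫ φ₀ e^(−kd) dd = φ₀·(e^(−k·d₁) − e^(−k·d₂)) / (k·(d₂−d₁))
e^(−0.426×3.2) = 0.2558; e^(−0.426×4.2) = 0.1671
⟨φ⟩ = 0.6 × (0.2558 − 0.1671) / (0.426 × 1) = 0.6 × 0.2083 = 0.1250

0.125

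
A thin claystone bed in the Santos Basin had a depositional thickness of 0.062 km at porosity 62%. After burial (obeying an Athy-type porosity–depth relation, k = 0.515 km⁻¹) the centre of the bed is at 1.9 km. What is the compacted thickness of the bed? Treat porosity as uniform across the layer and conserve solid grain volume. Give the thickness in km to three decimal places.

Porosity at 1.9 km: n = 0.62·exp(−0.515×1.9) = 0.2330
Solid-volume conservation: h(1−n) = h₀(1−n₀) ⇒ h = h₀·(1−n₀)/(1−n)
h = 0.062 × (1 − 0.62)/(1 − 0.2330) = 0.062 × 0.4955 = 0.0307 km

0.031 km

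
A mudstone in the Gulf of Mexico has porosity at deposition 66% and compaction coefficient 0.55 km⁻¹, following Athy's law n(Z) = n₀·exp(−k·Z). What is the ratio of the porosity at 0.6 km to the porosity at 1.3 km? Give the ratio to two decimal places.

1.47

n(Z₁)/n(Z₂) = e^(−k·Z₁)/e^(−k·Z₂) = e^{k(Z₂−Z₁)}
= exp(0.55 × 0.7) = exp(0.385) = 1.4696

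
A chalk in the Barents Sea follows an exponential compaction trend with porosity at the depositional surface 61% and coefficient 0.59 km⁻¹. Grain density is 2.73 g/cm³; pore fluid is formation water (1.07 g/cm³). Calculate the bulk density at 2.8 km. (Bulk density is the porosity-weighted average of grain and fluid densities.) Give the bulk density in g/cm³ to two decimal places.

Porosity at depth: phi = 0.61·exp(−0.59×2.8) = 0.61×0.1917 = 0.1169
Bulk density: ρ_b = (1−phi)ρ_g + phi·ρ_f = 0.8831×2.73 + 0.1169×1.07
       = 2.411 + 0.125 = 2.536 g/cm³

2.54 g/cm³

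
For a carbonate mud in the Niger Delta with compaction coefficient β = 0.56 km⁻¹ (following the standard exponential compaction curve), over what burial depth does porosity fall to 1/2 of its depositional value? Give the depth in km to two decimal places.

1.24 km

phi/phi₀ = 1/2 ⇒ exp(−β·z) = 1/2 ⇒ z = ln(2) / β
z = 0.6931 / 0.56 = 1.238 km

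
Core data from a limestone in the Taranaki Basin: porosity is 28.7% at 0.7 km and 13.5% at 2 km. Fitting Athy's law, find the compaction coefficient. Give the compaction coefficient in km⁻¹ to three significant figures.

0.580 km⁻¹

Athy: n(Z) = n₀ e^(−kZ) ⇒ n₁/n₂ = e^{k(Z₂−Z₁)} ⇒ k = ln(n₁/n₂)/(Z₂−Z₁)
k = ln(0.287/0.135) / (2 − 0.7) = ln(2.126) / 1.3 = 0.7542 / 1.3 = 0.5802 km⁻¹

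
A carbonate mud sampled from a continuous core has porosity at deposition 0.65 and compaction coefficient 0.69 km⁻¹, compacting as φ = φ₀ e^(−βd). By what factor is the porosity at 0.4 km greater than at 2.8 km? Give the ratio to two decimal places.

φ(d₁)/φ(d₂) = e^(−β·d₁)/e^(−β·d₂) = e^{β(d₂−d₁)}
= exp(0.69 × 2.4) = exp(1.656) = 5.2383

5.24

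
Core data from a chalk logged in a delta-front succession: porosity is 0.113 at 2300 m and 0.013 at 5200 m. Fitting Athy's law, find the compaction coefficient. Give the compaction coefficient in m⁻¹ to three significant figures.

0.000746 m⁻¹

Working in km (1 km = 1000 m; c in km⁻¹ = c in m⁻¹ × 1000):
Athy: phi(Z) = phi₀ e^(−cZ) ⇒ phi₁/phi₂ = e^{c(Z₂−Z₁)} ⇒ c = ln(phi₁/phi₂)/(Z₂−Z₁)
c = ln(0.113/0.013) / (5.2 − 2.3) = ln(8.692) / 2.9 = 2.1624 / 2.9 = 0.7457 km⁻¹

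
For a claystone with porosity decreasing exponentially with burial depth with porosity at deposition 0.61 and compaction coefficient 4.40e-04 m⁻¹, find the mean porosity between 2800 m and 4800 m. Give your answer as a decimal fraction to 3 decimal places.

0.118

Working in km (1 km = 1000 m; β in km⁻¹ = β in m⁻¹ × 1000):
⟨φ⟩ = (1/(z₂−z₁)) ∫ φ₀ e^(−βz) dz = φ₀·(e^(−β·z₁) − e^(−β·z₂)) / (β·(z₂−z₁))
e^(−0.44×2.8) = 0.2917; e^(−0.44×4.8) = 0.1210
⟨φ⟩ = 0.61 × (0.2917 − 0.1210) / (0.44 × 2) = 0.61 × 0.1940 = 0.1183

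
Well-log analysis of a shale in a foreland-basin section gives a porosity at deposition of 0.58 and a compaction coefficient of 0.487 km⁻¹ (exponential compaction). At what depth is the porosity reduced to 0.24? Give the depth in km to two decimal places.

Invert Athy's law: Z = ln(φ₀/φ) / c
Z = ln(0.58/0.24) / 0.487 = ln(2.417) / 0.487 = 0.8824 / 0.487 = 1.812 km

1.81 km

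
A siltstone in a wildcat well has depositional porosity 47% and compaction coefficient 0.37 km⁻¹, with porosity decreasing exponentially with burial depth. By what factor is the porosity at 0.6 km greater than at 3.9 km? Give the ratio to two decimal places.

φ(z₁)/φ(z₂) = e^(−β·z₁)/e^(−β·z₂) = e^{β(z₂−z₁)}
= exp(0.37 × 3.3) = exp(1.221) = 3.3906

3.39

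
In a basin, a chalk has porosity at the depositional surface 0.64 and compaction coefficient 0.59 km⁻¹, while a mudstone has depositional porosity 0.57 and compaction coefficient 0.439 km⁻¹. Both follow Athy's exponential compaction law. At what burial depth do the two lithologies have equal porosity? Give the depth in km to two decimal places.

Set phi₀ₐ e^(−βₐZ) = phi₀ᵦ e^(−βᵦZ) ⇒ ln(phi₀ₐ/phi₀ᵦ) = (βₐ − βᵦ)·Z
Z = ln(0.64/0.57) / (0.59 − 0.439) = 0.1158 / 0.151 = 0.767 km

0.77 km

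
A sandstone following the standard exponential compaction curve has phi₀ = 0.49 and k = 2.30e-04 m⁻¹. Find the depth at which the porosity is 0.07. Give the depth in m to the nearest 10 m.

8460 m

Working in km (1 km = 1000 m; k in km⁻¹ = k in m⁻¹ × 1000):
Invert Athy's law: Z = ln(phi₀/phi) / k
Z = ln(0.49/0.07) / 0.23 = ln(7) / 0.23 = 1.9459 / 0.23 = 8.460 km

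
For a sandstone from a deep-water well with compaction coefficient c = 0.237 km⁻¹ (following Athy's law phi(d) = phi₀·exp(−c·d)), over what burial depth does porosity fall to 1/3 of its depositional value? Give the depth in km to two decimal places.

phi/phi₀ = 1/3 ⇒ exp(−c·d) = 1/3 ⇒ d = ln(3) / c
d = 1.0986 / 0.237 = 4.635 km

4.64 km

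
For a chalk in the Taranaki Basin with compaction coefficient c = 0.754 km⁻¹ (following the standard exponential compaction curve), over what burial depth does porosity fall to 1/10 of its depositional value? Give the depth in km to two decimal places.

3.05 km

phi/phi₀ = 1/10 ⇒ exp(−c·z) = 1/10 ⇒ z = ln(10) / c
z = 2.3026 / 0.754 = 3.054 km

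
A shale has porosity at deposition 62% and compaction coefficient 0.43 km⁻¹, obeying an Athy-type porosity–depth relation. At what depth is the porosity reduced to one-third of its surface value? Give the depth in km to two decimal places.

n/n₀ = 1/3 ⇒ exp(−k·Z) = 1/3 ⇒ Z = ln(3) / k
Z = 1.0986 / 0.43 = 2.555 km

2.55 km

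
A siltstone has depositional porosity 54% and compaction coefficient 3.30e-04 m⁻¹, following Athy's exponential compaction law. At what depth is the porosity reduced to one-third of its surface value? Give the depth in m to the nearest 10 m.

3330 m

Working in km (1 km = 1000 m; k in km⁻¹ = k in m⁻¹ × 1000):
φ/φ₀ = 1/3 ⇒ exp(−k·d) = 1/3 ⇒ d = ln(3) / k
d = 1.0986 / 0.33 = 3.329 km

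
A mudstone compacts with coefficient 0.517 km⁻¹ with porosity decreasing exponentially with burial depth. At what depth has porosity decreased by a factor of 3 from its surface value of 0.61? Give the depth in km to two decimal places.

2.12 km

n/n₀ = 1/3 ⇒ exp(−β·d) = 1/3 ⇒ d = ln(3) / β
d = 1.0986 / 0.517 = 2.125 km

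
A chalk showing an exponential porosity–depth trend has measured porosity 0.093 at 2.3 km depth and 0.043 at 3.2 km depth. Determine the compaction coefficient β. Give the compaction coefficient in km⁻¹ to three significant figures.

0.857 km⁻¹

Athy: phi(d) = phi₀ e^(−βd) ⇒ phi₁/phi₂ = e^{β(d₂−d₁)} ⇒ β = ln(phi₁/phi₂)/(d₂−d₁)
β = ln(0.093/0.043) / (3.2 − 2.3) = ln(2.163) / 0.9 = 0.7714 / 0.9 = 0.8571 km⁻¹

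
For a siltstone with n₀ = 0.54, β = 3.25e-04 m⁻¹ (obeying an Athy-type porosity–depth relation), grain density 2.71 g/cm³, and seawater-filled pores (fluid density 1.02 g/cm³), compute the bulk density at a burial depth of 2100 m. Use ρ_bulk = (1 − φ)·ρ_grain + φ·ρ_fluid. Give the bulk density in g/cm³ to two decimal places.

2.25 g/cm³

Working in km (1 km = 1000 m; β in km⁻¹ = β in m⁻¹ × 1000):
Porosity at depth: n = 0.54·exp(−0.325×2.1) = 0.54×0.5054 = 0.2729
Bulk density: ρ_b = (1−n)ρ_g + n·ρ_f = 0.7271×2.71 + 0.2729×1.02
       = 1.970 + 0.278 = 2.249 g/cm³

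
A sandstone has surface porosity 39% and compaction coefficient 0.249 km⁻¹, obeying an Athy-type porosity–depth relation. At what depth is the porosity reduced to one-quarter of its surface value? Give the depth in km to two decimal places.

n/n₀ = 1/4 ⇒ exp(−k·z) = 1/4 ⇒ z = ln(4) / k
z = 1.3863 / 0.249 = 5.567 km

5.57 km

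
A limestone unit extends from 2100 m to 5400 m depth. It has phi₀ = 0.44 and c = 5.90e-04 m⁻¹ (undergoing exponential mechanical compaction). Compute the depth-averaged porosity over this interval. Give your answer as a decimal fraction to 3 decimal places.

0.056

Working in km (1 km = 1000 m; c in km⁻¹ = c in m⁻¹ × 1000):
⟨phi⟩ = (1/(Z₂−Z₁)) ∫ phi₀ e^(−cZ) dZ = phi₀·(e^(−c·Z₁) − e^(−c·Z₂)) / (c·(Z₂−Z₁))
e^(−0.59×2.1) = 0.2897; e^(−0.59×5.4) = 0.0413
⟨phi⟩ = 0.44 × (0.2897 − 0.0413) / (0.59 × 3.3) = 0.44 × 0.1275 = 0.0561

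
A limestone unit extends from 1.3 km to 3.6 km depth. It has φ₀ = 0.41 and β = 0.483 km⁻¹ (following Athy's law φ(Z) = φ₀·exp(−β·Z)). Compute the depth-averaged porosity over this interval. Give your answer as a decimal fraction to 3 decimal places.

0.132

⟨φ⟩ = (1/(Z₂−Z₁)) ∫ φ₀ e^(−βZ) dZ = φ₀·(e^(−β·Z₁) − e^(−β·Z₂)) / (β·(Z₂−Z₁))
e^(−0.483×1.3) = 0.5337; e^(−0.483×3.6) = 0.1757
⟨φ⟩ = 0.41 × (0.5337 − 0.1757) / (0.483 × 2.3) = 0.41 × 0.3222 = 0.1321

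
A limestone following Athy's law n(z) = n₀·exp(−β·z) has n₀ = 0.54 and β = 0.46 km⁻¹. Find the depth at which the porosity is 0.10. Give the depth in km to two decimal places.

Invert Athy's law: z = ln(n₀/n) / β
z = ln(0.54/0.1) / 0.46 = ln(5.4) / 0.46 = 1.6864 / 0.46 = 3.666 km

3.67 km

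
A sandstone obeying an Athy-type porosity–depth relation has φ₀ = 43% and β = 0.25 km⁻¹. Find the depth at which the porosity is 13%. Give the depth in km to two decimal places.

4.79 km

Invert Athy's law: Z = ln(φ₀/φ) / β
Z = ln(0.43/0.13) / 0.25 = ln(3.308) / 0.25 = 1.1963 / 0.25 = 4.785 km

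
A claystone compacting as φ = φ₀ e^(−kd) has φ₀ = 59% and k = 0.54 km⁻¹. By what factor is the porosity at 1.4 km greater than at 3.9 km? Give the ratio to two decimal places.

φ(d₁)/φ(d₂) = e^(−k·d₁)/e^(−k·d₂) = e^{k(d₂−d₁)}
= exp(0.54 × 2.5) = exp(1.35) = 3.8574

3.86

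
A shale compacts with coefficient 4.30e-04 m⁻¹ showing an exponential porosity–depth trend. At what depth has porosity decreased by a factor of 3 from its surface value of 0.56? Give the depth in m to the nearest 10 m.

2550 m

Working in km (1 km = 1000 m; k in km⁻¹ = k in m⁻¹ × 1000):
phi/phi₀ = 1/3 ⇒ exp(−k·z) = 1/3 ⇒ z = ln(3) / k
z = 1.0986 / 0.43 = 2.555 km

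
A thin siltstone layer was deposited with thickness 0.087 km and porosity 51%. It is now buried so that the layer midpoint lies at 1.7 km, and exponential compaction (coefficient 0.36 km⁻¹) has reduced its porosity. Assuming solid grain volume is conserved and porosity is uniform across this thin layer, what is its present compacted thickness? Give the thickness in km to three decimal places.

Porosity at 1.7 km: phi = 0.51·exp(−0.36×1.7) = 0.2766
Solid-volume conservation: h(1−phi) = h₀(1−phi₀) ⇒ h = h₀·(1−phi₀)/(1−phi)
h = 0.087 × (1 − 0.51)/(1 − 0.2766) = 0.087 × 0.6773 = 0.0589 km

0.059 km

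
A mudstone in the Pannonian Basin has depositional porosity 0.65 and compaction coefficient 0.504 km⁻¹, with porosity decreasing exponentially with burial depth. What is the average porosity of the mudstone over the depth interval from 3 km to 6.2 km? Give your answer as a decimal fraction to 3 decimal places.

⟨φ⟩ = (1/(d₂−d₁)) ∫ φ₀ e^(−kd) dd = φ₀·(e^(−k·d₁) − e^(−k·d₂)) / (k·(d₂−d₁))
e^(−0.504×3) = 0.2205; e^(−0.504×6.2) = 0.0439
⟨φ⟩ = 0.65 × (0.2205 − 0.0439) / (0.504 × 3.2) = 0.65 × 0.1095 = 0.0711

0.071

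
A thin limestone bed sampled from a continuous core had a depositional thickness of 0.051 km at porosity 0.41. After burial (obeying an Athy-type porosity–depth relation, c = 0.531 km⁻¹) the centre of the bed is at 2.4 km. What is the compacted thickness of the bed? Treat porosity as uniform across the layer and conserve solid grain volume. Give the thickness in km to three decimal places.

0.034 km

Porosity at 2.4 km: n = 0.41·exp(−0.531×2.4) = 0.1146
Solid-volume conservation: h(1−n) = h₀(1−n₀) ⇒ h = h₀·(1−n₀)/(1−n)
h = 0.051 × (1 − 0.41)/(1 − 0.1146) = 0.051 × 0.6664 = 0.0340 km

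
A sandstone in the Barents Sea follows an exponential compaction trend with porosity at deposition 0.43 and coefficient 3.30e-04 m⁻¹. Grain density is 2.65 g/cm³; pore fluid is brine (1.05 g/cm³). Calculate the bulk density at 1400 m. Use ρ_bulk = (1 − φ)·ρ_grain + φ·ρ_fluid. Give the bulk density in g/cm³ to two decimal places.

Working in km (1 km = 1000 m; β in km⁻¹ = β in m⁻¹ × 1000):
Porosity at depth: φ = 0.43·exp(−0.33×1.4) = 0.43×0.6300 = 0.2709
Bulk density: ρ_b = (1−φ)ρ_g + φ·ρ_f = 0.7291×2.65 + 0.2709×1.05
       = 1.932 + 0.284 = 2.217 g/cm³

2.22 g/cm³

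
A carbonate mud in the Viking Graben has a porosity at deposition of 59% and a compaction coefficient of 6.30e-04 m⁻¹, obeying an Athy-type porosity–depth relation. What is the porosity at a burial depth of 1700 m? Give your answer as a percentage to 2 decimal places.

20.22%

Working in km (1 km = 1000 m; k in km⁻¹ = k in m⁻¹ × 1000):
φ = φ₀·exp(−k·z) = 0.59 × exp(−0.63 × 1.7) = 0.59 × exp(−1.071)
  = 0.59 × 0.3427 = 0.2022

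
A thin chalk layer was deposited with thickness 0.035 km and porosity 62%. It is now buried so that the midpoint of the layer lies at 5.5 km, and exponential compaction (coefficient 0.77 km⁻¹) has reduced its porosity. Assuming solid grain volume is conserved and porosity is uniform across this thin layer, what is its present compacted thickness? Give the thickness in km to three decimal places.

0.013 km

Porosity at 5.5 km: n = 0.62·exp(−0.77×5.5) = 0.0090
Solid-volume conservation: h(1−n) = h₀(1−n₀) ⇒ h = h₀·(1−n₀)/(1−n)
h = 0.035 × (1 − 0.62)/(1 − 0.0090) = 0.035 × 0.3834 = 0.0134 km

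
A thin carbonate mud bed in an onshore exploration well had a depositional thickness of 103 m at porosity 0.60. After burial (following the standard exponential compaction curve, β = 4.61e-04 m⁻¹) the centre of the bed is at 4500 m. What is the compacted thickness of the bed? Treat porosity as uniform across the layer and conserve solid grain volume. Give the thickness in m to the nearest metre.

45 m

Working in km (1 km = 1000 m; β in km⁻¹ = β in m⁻¹ × 1000):
Porosity at 4.5 km: n = 0.6·exp(−0.461×4.5) = 0.0754
Solid-volume conservation: h(1−n) = h₀(1−n₀) ⇒ h = h₀·(1−n₀)/(1−n)
h = 0.103 × (1 − 0.6)/(1 − 0.0754) = 0.103 × 0.4326 = 0.0446 km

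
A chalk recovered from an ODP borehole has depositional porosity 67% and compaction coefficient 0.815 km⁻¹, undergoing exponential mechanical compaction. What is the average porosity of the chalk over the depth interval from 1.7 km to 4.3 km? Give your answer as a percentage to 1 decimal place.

⟨φ⟩ = (1/(z₂−z₁)) ∫ φ₀ e^(−cz) dz = φ₀·(e^(−c·z₁) − e^(−c·z₂)) / (c·(z₂−z₁))
e^(−0.815×1.7) = 0.2502; e^(−0.815×4.3) = 0.0301
⟨φ⟩ = 0.67 × (0.2502 − 0.0301) / (0.815 × 2.6) = 0.67 × 0.1039 = 0.0696

7.0%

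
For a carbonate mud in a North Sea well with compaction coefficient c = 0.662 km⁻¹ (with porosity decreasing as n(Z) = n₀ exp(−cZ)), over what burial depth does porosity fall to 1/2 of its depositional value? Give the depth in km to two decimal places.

n/n₀ = 1/2 ⇒ exp(−c·Z) = 1/2 ⇒ Z = ln(2) / c
Z = 0.6931 / 0.662 = 1.047 km

1.05 km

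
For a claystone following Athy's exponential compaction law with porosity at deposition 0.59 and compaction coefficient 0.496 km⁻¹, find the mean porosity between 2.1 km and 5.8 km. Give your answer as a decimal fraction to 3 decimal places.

0.095

⟨φ⟩ = (1/(d₂−d₁)) ∫ φ₀ e^(−kd) dd = φ₀·(e^(−k·d₁) − e^(−k·d₂)) / (k·(d₂−d₁))
e^(−0.496×2.1) = 0.3529; e^(−0.496×5.8) = 0.0563
⟨φ⟩ = 0.59 × (0.3529 − 0.0563) / (0.496 × 3.7) = 0.59 × 0.1616 = 0.0953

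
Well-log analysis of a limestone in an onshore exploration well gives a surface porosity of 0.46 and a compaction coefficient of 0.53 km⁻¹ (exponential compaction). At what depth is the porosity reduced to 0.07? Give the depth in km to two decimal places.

Invert Athy's law: Z = ln(φ₀/φ) / k
Z = ln(0.46/0.07) / 0.53 = ln(6.571) / 0.53 = 1.8827 / 0.53 = 3.552 km

3.55 km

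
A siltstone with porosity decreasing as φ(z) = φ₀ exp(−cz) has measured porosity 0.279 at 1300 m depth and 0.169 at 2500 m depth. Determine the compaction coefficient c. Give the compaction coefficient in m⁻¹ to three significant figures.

Working in km (1 km = 1000 m; c in km⁻¹ = c in m⁻¹ × 1000):
Athy: φ(z) = φ₀ e^(−cz) ⇒ φ₁/φ₂ = e^{c(z₂−z₁)} ⇒ c = ln(φ₁/φ₂)/(z₂−z₁)
c = ln(0.279/0.169) / (2.5 − 1.3) = ln(1.651) / 1.2 = 0.5013 / 1.2 = 0.4178 km⁻¹

0.000418 m⁻¹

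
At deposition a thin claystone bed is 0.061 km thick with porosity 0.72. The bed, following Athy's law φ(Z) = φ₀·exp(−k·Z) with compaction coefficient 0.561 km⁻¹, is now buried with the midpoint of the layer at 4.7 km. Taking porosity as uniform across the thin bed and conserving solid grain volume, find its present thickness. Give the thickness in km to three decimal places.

0.018 km

Porosity at 4.7 km: φ = 0.72·exp(−0.561×4.7) = 0.0515
Solid-volume conservation: h(1−φ) = h₀(1−φ₀) ⇒ h = h₀·(1−φ₀)/(1−φ)
h = 0.061 × (1 − 0.72)/(1 − 0.0515) = 0.061 × 0.2952 = 0.0180 km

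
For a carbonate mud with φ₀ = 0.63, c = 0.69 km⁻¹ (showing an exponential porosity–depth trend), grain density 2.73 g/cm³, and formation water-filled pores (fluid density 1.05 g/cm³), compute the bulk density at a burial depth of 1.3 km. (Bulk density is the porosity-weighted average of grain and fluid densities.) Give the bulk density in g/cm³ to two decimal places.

Porosity at depth: φ = 0.63·exp(−0.69×1.3) = 0.63×0.4078 = 0.2569
Bulk density: ρ_b = (1−φ)ρ_g + φ·ρ_f = 0.7431×2.73 + 0.2569×1.05
       = 2.029 + 0.270 = 2.298 g/cm³

2.30 g/cm³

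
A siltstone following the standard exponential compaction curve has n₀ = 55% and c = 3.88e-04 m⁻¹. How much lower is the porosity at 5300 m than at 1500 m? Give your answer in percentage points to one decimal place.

Working in km (1 km = 1000 m; c in km⁻¹ = c in m⁻¹ × 1000):
n(1.5) = 0.55·e^(−0.388×1.5) = 0.3073
n(5.3) = 0.55·e^(−0.388×5.3) = 0.0704
Δn = 0.3073 − 0.0704 = 0.2370

23.7 percentage points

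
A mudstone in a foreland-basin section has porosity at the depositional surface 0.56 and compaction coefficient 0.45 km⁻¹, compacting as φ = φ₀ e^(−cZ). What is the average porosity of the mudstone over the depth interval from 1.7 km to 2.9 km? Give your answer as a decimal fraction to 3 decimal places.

0.201

⟨φ⟩ = (1/(Z₂−Z₁)) ∫ φ₀ e^(−cZ) dZ = φ₀·(e^(−c·Z₁) − e^(−c·Z₂)) / (c·(Z₂−Z₁))
e^(−0.45×1.7) = 0.4653; e^(−0.45×2.9) = 0.2712
⟨φ⟩ = 0.56 × (0.4653 − 0.2712) / (0.45 × 1.2) = 0.56 × 0.3596 = 0.2014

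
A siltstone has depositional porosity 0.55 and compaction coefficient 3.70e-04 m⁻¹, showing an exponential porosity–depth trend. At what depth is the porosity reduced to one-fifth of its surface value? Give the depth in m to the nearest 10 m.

4350 m

Working in km (1 km = 1000 m; β in km⁻¹ = β in m⁻¹ × 1000):
n/n₀ = 1/5 ⇒ exp(−β·z) = 1/5 ⇒ z = ln(5) / β
z = 1.6094 / 0.37 = 4.350 km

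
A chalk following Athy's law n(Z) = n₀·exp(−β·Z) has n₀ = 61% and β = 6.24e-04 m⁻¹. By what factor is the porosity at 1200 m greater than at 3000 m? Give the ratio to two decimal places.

Working in km (1 km = 1000 m; β in km⁻¹ = β in m⁻¹ × 1000):
n(Z₁)/n(Z₂) = e^(−β·Z₁)/e^(−β·Z₂) = e^{β(Z₂−Z₁)}
= exp(0.624 × 1.8) = exp(1.123) = 3.0747

3.07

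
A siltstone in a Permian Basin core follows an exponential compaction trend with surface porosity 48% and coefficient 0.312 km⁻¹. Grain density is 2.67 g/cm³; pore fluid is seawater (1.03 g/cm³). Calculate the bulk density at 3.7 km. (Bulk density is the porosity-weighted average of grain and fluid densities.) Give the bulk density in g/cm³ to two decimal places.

2.42 g/cm³

Porosity at depth: n = 0.48·exp(−0.312×3.7) = 0.48×0.3152 = 0.1513
Bulk density: ρ_b = (1−n)ρ_g + n·ρ_f = 0.8487×2.67 + 0.1513×1.03
       = 2.266 + 0.156 = 2.422 g/cm³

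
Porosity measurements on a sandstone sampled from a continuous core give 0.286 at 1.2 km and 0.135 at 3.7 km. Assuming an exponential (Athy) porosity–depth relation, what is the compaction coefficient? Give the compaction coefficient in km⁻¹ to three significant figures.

0.300 km⁻¹

Athy: φ(Z) = φ₀ e^(−βZ) ⇒ φ₁/φ₂ = e^{β(Z₂−Z₁)} ⇒ β = ln(φ₁/φ₂)/(Z₂−Z₁)
β = ln(0.286/0.135) / (3.7 − 1.2) = ln(2.119) / 2.5 = 0.7507 / 2.5 = 0.3003 km⁻¹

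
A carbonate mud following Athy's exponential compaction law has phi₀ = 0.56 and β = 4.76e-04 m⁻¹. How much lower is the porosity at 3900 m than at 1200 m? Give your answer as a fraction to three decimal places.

0.229

Working in km (1 km = 1000 m; β in km⁻¹ = β in m⁻¹ × 1000):
phi(1.2) = 0.56·e^(−0.476×1.2) = 0.3163
phi(3.9) = 0.56·e^(−0.476×3.9) = 0.0875
Δphi = 0.3163 − 0.0875 = 0.2288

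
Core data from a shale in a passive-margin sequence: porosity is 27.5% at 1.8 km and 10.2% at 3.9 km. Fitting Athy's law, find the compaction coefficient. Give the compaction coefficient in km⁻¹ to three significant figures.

0.472 km⁻¹

Athy: φ(z) = φ₀ e^(−cz) ⇒ φ₁/φ₂ = e^{c(z₂−z₁)} ⇒ c = ln(φ₁/φ₂)/(z₂−z₁)
c = ln(0.275/0.102) / (3.9 − 1.8) = ln(2.696) / 2.1 = 0.9918 / 2.1 = 0.4723 km⁻¹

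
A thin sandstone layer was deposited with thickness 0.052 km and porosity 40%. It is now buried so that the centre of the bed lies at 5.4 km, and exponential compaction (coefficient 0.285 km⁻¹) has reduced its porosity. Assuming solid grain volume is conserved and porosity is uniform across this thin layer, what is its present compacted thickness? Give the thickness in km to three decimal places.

Porosity at 5.4 km: phi = 0.4·exp(−0.285×5.4) = 0.0858
Solid-volume conservation: h(1−phi) = h₀(1−phi₀) ⇒ h = h₀·(1−phi₀)/(1−phi)
h = 0.052 × (1 − 0.4)/(1 − 0.0858) = 0.052 × 0.6563 = 0.0341 km

0.034 km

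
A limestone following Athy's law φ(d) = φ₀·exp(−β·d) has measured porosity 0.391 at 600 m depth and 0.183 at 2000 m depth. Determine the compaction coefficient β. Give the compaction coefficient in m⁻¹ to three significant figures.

0.000542 m⁻¹

Working in km (1 km = 1000 m; β in km⁻¹ = β in m⁻¹ × 1000):
Athy: φ(d) = φ₀ e^(−βd) ⇒ φ₁/φ₂ = e^{β(d₂−d₁)} ⇒ β = ln(φ₁/φ₂)/(d₂−d₁)
β = ln(0.391/0.183) / (2 − 0.6) = ln(2.137) / 1.4 = 0.7592 / 1.4 = 0.5423 km⁻¹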